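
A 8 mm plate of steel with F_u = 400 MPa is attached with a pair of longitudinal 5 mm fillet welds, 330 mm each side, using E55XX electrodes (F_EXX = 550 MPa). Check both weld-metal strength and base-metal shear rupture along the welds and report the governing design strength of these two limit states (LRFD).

t_e = 0.707 × 5 = 3.535 mm; L = 660 mm.
Weld metal: φR_n = 0.75 × 0.6 × 550 × 3.535 × 660 × 10⁻³ = 577.4 kN.
Base metal (shear rupture): φR_n = 0.75 × 0.6 × 400 × 8 × 660 × 10⁻³ = 950.4 kN.
Governing: weld metal.

φR_n ≈ 577 kN (weld metal governs)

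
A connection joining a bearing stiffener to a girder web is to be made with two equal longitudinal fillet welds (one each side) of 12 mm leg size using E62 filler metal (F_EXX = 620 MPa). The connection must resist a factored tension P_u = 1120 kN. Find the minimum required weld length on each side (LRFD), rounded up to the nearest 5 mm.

Throat t_e = 0.707 × 12 = 8.484 mm.
φr_n = 0.75 × 0.6 × 620 × 8.484 × 10⁻³ = 2.367 kN/mm.
L_req = P_u / φr_n = 1120 / 2.367 = 473.2 mm total.
Per side: 473.2 / 2 = 236.6 mm.
Round up → use L = 240 mm on each side.

L = 240 mm on each side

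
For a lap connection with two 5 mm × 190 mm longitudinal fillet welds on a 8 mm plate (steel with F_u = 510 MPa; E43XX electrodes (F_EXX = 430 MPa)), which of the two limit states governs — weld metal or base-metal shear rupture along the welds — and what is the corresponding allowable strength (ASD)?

R_n/Ω ≈ 173 kN (weld metal governs)

t_e = 0.707 × 5 = 3.535 mm; L = 380 mm.
Weld metal: R_n/Ω = (1/2.0) × 0.6 × 430 × 3.535 × 380 × 10⁻³ = 173.3 kN.
Base metal (shear rupture): R_n/Ω = (1/2.0) × 0.6 × 510 × 8 × 380 × 10⁻³ = 465.1 kN.
Governing: weld metal.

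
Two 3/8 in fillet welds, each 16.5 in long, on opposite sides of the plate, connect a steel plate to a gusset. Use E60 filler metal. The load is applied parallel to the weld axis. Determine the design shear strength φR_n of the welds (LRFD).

E60XX → F_EXX = 60 ksi.
Effective throat t_e = 0.707 × 0.375 = 0.2651 in.
Total length L = 33 in; A_we = 0.2651 × 33 = 8.749 in².
F_nw = 0.6 F_EXX = 0.6 × 60 = 36 ksi.
φR_n = 0.75 × 36 × 8.749 = 236.2 kip.

φR_n ≈ 236 kip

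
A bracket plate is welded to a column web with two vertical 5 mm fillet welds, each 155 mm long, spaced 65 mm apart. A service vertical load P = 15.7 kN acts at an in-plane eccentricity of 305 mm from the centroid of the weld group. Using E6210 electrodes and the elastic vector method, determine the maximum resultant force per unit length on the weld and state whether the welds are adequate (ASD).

f_max ≈ 446 N/mm; adequate

E62XX → F_EXX = 620 MPa.
Total weld length L_w = 310 mm. Treat welds as unit-width lines.
Polar moment about centroid: J = 2[d³/12 + d(b/2)²] = 2[155³/12 + 155×32.5²] = 948100 mm³.
Direct shear f_v = P/L_w = 15.7×10³ / 310 = 50.65 N/mm (vertical).
Torsion M = P·e = 15.7×10³ × 305 = 4788500 N·mm.
Critical point at (x, y) = (32.5, 77.5) from centroid. f_tx = M·y/J = 391.4 N/mm; f_ty = M·x/J = 164.1 N/mm.
Resultant f_max = √[f_tx² + (f_v + f_ty)²] = √[391.4² + (50.65 + 164.1)²] = 446.5 N/mm.
Capacity per unit length: r_n/Ω = (1/2.0) × 0.6 × 620 × (0.707 × 5) = 657.5 N/mm.
446.5 ≤ 657.5 → adequate.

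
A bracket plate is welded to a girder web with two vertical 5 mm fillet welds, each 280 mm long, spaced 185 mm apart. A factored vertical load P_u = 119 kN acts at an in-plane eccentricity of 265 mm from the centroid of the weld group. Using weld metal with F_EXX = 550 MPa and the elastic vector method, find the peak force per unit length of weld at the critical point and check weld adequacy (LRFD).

f_max ≈ 764 N/mm; adequate

Total weld length L_w = 560 mm. Treat welds as unit-width lines.
Polar moment about centroid: J = 2[d³/12 + d(b/2)²] = 2[280³/12 + 280×92.5²] = 8450000 mm³.
Direct shear f_v = P/L_w = 119×10³ / 560 = 212.5 N/mm (vertical).
Torsion M = P·e = 119×10³ × 265 = 31535000 N·mm.
Critical point at (x, y) = (92.5, 140) from centroid. f_tx = M·y/J = 522.5 N/mm; f_ty = M·x/J = 345.2 N/mm.
Resultant f_max = √[f_tx² + (f_v + f_ty)²] = √[522.5² + (212.5 + 345.2)²] = 764.2 N/mm.
Capacity per unit length: φr_n = 0.75 × 0.6 × 550 × (0.707 × 5) = 874.9 N/mm.
764.2 ≤ 874.9 → adequate.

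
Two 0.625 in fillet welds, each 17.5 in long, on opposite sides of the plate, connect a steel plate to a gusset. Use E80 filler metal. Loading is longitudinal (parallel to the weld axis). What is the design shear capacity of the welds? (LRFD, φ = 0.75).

φR_n ≈ 557 kip

E80XX → F_EXX = 80 ksi.
Effective throat t_e = 0.707 × 0.625 = 0.4419 in.
Total length L = 35 in; A_we = 0.4419 × 35 = 15.47 in².
F_nw = 0.6 F_EXX = 0.6 × 80 = 48 ksi.
φR_n = 0.75 × 48 × 15.47 = 556.8 kip.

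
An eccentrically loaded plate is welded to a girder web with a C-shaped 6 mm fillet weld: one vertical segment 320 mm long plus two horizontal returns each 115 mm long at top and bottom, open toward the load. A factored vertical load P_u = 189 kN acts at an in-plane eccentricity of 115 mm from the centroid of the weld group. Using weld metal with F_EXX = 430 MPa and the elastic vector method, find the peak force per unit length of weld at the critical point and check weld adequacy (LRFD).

f_max ≈ 670 N/mm; adequate

Total weld length L_w = 550 mm. Treat welds as unit-width lines.
Centroid: x̄ = 2×115×57.5 / 550 = 24.05 mm from the vertical weld.
Polar moment about centroid: J = I_x + I_y = [320³/12 + 2×115×160²] + [320×24.05² + 2(115³/12 + 115×33.45²)] = 9315000 mm³.
Direct shear f_v = P/L_w = 189×10³ / 550 = 343.6 N/mm (vertical).
Torsion M = P·e = 189×10³ × 115 = 21735000 N·mm.
Critical point at (x, y) = (90.95, 160) from centroid. f_tx = M·y/J = 373.4 N/mm; f_ty = M·x/J = 212.2 N/mm.
Resultant f_max = √[f_tx² + (f_v + f_ty)²] = √[373.4² + (343.6 + 212.2)²] = 669.6 N/mm.
Capacity per unit length: φr_n = 0.75 × 0.6 × 430 × (0.707 × 6) = 820.8 N/mm.
669.6 ≤ 820.8 → adequate.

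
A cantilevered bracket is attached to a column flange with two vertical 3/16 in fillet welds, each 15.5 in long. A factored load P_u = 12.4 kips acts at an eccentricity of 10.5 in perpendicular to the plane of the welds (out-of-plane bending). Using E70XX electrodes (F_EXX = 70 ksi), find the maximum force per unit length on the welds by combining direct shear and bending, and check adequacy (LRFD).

f_max ≈ 1.67 kip/in; adequate

L_w = 2 × 15.5 = 31 in; section modulus (unit throat) S = 2 × L²/6 = 80.08 in².
Direct shear f_v = P/L_w = 12.4/31 = 0.4 kip/in.
Moment M = P × e = 12.4 × 10.5 = 130.2 kip·in; bending f_b = M/S = 1.626 kip/in.
f_max = √(f_v² + f_b²) = √(0.4² + 1.626²) = 1.674 kip/in.
φr_n = 0.75 × 0.6 × 70 × (0.707 × 0.1875) = 4.176 kip/in → adequate.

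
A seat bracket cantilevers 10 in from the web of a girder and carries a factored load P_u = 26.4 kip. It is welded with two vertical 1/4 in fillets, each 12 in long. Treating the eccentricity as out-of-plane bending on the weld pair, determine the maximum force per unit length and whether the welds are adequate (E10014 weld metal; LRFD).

E100XX → F_EXX = 100 ksi.
L_w = 2 × 12 = 24 in; section modulus (unit throat) S = 2 × L²/6 = 48 in².
Direct shear f_v = P/L_w = 26.4/24 = 1.1 kip/in.
Moment M = P × e = 26.4 × 10 = 264 kip·in; bending f_b = M/S = 5.5 kip/in.
f_max = √(f_v² + f_b²) = √(1.1² + 5.5²) = 5.609 kip/in.
φr_n = 0.75 × 0.6 × 100 × (0.707 × 0.25) = 7.954 kip/in → adequate.

f_max ≈ 5.61 kip/in; adequate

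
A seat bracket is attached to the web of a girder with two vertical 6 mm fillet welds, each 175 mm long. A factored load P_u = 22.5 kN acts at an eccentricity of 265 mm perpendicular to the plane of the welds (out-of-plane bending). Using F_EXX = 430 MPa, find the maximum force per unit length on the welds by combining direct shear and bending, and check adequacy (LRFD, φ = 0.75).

f_max ≈ 588 N/mm; adequate

L_w = 2 × 175 = 350 mm; section modulus (unit throat) S = 2 × L²/6 = 10210 mm².
Direct shear f_v = P/L_w = 22.5×10³/350 = 64.29 N/mm.
Moment M = P × e = 22.5×10³ × 265 = 5962500 N·mm; bending f_b = M/S = 584.1 N/mm.
f_max = √(f_v² + f_b²) = √(64.29² + 584.1²) = 587.6 N/mm.
φr_n = 0.75 × 0.6 × 430 × (0.707 × 6) = 820.8 N/mm → adequate.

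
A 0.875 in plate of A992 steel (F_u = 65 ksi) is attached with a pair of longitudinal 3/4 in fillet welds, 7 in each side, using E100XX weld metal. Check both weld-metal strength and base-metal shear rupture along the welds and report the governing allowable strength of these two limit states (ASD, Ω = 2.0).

R_n/Ω ≈ 223 kips (weld metal governs)

E100XX → F_EXX = 100 ksi.
t_e = 0.707 × 0.75 = 0.5302 in; L = 14 in.
Weld metal: R_n/Ω = (1/2.0) × 0.6 × 100 × 0.5302 × 14 = 222.7 kips.
Base metal (shear rupture): R_n/Ω = (1/2.0) × 0.6 × 65 × 0.875 × 14 = 238.9 kips.
Governing: weld metal.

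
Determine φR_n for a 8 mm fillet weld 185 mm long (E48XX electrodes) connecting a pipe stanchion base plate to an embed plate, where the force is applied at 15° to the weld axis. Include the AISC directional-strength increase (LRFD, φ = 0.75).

E48XX → F_EXX = 480 MPa.
t_e = 0.707 × 8 = 5.656 mm; A_we = 5.656 × 185 = 1046 mm².
Directional factor: 1.0 + 0.5 sin^1.5(15°) = 1.066.
F_nw = 0.6 × 480 × 1.066 = 307 MPa.
φR_n = 0.75 × 307 × 1046 × 10⁻³ = 240.9 kN.

φR_n ≈ 241 kN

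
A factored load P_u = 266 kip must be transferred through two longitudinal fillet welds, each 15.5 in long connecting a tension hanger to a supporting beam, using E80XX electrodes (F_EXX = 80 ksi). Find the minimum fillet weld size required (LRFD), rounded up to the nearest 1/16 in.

Total weld length L = 31 in.
Required throat t_e = P_u / (φ × 0.6 F_EXX × L) = 266 / (0.75 × 0.6 × 80 × 31) = 0.2384 in.
Required leg w = t_e / 0.707 = 0.3371 in → use 3/8 in.

w = 3/8 in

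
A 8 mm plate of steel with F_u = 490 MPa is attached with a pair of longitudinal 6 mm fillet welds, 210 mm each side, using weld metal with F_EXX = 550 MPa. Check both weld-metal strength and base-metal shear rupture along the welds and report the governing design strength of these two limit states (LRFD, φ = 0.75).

φR_n ≈ 441 kN (weld metal governs)

t_e = 0.707 × 6 = 4.242 mm; L = 420 mm.
Weld metal: φR_n = 0.75 × 0.6 × 550 × 4.242 × 420 × 10⁻³ = 441 kN.
Base metal (shear rupture): φR_n = 0.75 × 0.6 × 490 × 8 × 420 × 10⁻³ = 740.9 kN.
Governing: weld metal.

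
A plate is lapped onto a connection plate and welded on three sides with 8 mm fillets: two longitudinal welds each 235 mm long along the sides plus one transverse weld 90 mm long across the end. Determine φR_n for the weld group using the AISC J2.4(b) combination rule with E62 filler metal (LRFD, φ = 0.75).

φR_n ≈ 884 kN

E62XX → F_EXX = 620 MPa.
t_e = 0.707 × 8 = 5.656 mm.
R_nwl = 0.6 × 620 × 5.656 × 470 × 10⁻³ = 988.9 kN (longitudinal, 2 welds).
R_nwt = 0.6 × 620 × 5.656 × 90 × 10⁻³ = 189.4 kN (transverse, base value).
(i) R_nwl + R_nwt = 1178 kN; (ii) 0.85 R_nwl + 1.5 R_nwt = 1125 kN.
R_n = max = 1178 kN [governs: (i)]; φR_n = 883.7 kN.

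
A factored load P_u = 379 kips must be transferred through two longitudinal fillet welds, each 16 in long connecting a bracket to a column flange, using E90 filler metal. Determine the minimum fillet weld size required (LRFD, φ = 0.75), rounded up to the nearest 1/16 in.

w = 7/16 in

E90XX → F_EXX = 90 ksi.
Total weld length L = 32 in.
Required throat t_e = P_u / (φ × 0.6 F_EXX × L) = 379 / (0.75 × 0.6 × 90 × 32) = 0.2924 in.
Required leg w = t_e / 0.707 = 0.4136 in → use 7/16 in.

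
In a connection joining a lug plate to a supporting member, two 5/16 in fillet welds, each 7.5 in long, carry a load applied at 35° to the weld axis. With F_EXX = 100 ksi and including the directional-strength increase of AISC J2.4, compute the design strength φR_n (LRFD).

φR_n ≈ 182 kip

t_e = 0.707 × 0.3125 = 0.2209 in; A_we = 0.2209 × 15 = 3.314 in².
Directional factor: 1.0 + 0.5 sin^1.5(35°) = 1.217.
F_nw = 0.6 × 100 × 1.217 = 73.03 ksi.
φR_n = 0.75 × 73.03 × 3.314 = 181.5 kip.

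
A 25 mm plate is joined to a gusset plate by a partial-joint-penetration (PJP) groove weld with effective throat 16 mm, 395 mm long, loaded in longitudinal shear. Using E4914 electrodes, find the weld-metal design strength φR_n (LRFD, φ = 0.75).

E49XX → F_EXX = 490 MPa.
Effective throat (given) t_e = 16 mm.
A_we = 16 × 395 = 6320 mm².
F_nw = 0.6 F_EXX = 294 MPa.
φR_n = 0.75 × 294 × 6320 × 10⁻³ = 1394 kN.

φR_n ≈ 1390 kN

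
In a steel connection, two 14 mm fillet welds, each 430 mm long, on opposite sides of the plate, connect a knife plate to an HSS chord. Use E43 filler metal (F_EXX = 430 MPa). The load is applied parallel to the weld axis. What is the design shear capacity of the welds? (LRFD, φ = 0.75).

Effective throat t_e = 0.707 × 14 = 9.898 mm.
Total length L = 860 mm; A_we = 9.898 × 860 = 8512 mm².
F_nw = 0.6 F_EXX = 0.6 × 430 = 258 MPa.
φR_n = 0.75 × 258 × 8512 × 10⁻³ = 1647 kN.

φR_n ≈ 1650 kN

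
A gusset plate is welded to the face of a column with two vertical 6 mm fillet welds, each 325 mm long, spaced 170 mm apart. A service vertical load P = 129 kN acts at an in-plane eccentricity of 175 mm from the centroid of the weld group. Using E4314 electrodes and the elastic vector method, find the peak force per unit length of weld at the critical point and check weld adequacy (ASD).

E43XX → F_EXX = 430 MPa.
Total weld length L_w = 650 mm. Treat welds as unit-width lines.
Polar moment about centroid: J = 2[d³/12 + d(b/2)²] = 2[325³/12 + 325×85²] = 10420000 mm³.
Direct shear f_v = P/L_w = 129×10³ / 650 = 198.5 N/mm (vertical).
Torsion M = P·e = 129×10³ × 175 = 22575000 N·mm.
Critical point at (x, y) = (85, 162.5) from centroid. f_tx = M·y/J = 352.1 N/mm; f_ty = M·x/J = 184.2 N/mm.
Resultant f_max = √[f_tx² + (f_v + f_ty)²] = √[352.1² + (198.5 + 184.2)²] = 520 N/mm.
Capacity per unit length: r_n/Ω = (1/2.0) × 0.6 × 430 × (0.707 × 6) = 547.2 N/mm.
520 ≤ 547.2 → adequate.

f_max ≈ 520 N/mm; adequate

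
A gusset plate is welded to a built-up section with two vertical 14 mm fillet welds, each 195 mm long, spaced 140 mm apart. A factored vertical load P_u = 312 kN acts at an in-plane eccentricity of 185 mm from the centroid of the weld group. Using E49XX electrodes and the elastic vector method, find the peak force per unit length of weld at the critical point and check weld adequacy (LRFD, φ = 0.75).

f_max ≈ 2750 N/mm; NOT adequate

E49XX → F_EXX = 490 MPa.
Total weld length L_w = 390 mm. Treat welds as unit-width lines.
Polar moment about centroid: J = 2[d³/12 + d(b/2)²] = 2[195³/12 + 195×70²] = 3147000 mm³.
Direct shear f_v = P/L_w = 312×10³ / 390 = 800 N/mm (vertical).
Torsion M = P·e = 312×10³ × 185 = 57720000 N·mm.
Critical point at (x, y) = (70, 97.5) from centroid. f_tx = M·y/J = 1788 N/mm; f_ty = M·x/J = 1284 N/mm.
Resultant f_max = √[f_tx² + (f_v + f_ty)²] = √[1788² + (800 + 1284)²] = 2746 N/mm.
Capacity per unit length: φr_n = 0.75 × 0.6 × 490 × (0.707 × 14) = 2183 N/mm.
2746 > 2183 → NOT adequate.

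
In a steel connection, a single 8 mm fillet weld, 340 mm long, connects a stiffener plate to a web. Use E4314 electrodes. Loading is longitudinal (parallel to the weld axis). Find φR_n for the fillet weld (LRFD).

φR_n ≈ 372 kN

E43XX → F_EXX = 430 MPa.
Effective throat t_e = 0.707 × 8 = 5.656 mm.
Total length L = 340 mm; A_we = 5.656 × 340 = 1923 mm².
F_nw = 0.6 F_EXX = 0.6 × 430 = 258 MPa.
φR_n = 0.75 × 258 × 1923 × 10⁻³ = 372.1 kN.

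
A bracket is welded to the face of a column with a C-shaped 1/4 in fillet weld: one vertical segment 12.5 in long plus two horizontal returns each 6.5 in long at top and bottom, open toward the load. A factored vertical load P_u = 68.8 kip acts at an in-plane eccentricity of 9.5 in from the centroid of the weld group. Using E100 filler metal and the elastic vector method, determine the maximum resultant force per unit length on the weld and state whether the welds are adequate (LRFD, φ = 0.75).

E100XX → F_EXX = 100 ksi.
Total weld length L_w = 25.5 in. Treat welds as unit-width lines.
Centroid: x̄ = 2×6.5×3.25 / 25.5 = 1.657 in from the vertical weld.
Polar moment about centroid: J = I_x + I_y = [12.5³/12 + 2×6.5×6.25²] + [12.5×1.657² + 2(6.5³/12 + 6.5×1.593²)] = 783.7 in³.
Direct shear f_v = P/L_w = 68.8 / 25.5 = 2.698 kip/in (vertical).
Torsion M = P·e = 68.8 × 9.5 = 653.6 kip·in.
Critical point at (x, y) = (4.843, 6.25) from centroid. f_tx = M·y/J = 5.213 kip/in; f_ty = M·x/J = 4.039 kip/in.
Resultant f_max = √[f_tx² + (f_v + f_ty)²] = √[5.213² + (2.698 + 4.039)²] = 8.519 kip/in.
Capacity per unit length: φr_n = 0.75 × 0.6 × 100 × (0.707 × 0.25) = 7.954 kip/in.
8.519 > 7.954 → NOT adequate.

f_max ≈ 8.52 kip/in; NOT adequate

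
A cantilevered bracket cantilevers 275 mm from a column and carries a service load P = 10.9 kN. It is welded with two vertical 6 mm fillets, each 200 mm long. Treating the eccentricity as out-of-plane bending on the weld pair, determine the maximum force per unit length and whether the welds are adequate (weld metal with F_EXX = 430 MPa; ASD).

f_max ≈ 226 N/mm; adequate

L_w = 2 × 200 = 400 mm; section modulus (unit throat) S = 2 × L²/6 = 13330 mm².
Direct shear f_v = P/L_w = 10.9×10³/400 = 27.25 N/mm.
Moment M = P × e = 10.9×10³ × 275 = 2997500 N·mm; bending f_b = M/S = 224.8 N/mm.
f_max = √(f_v² + f_b²) = √(27.25² + 224.8²) = 226.5 N/mm.
r_n/Ω = (1/2.0) × 0.6 × 430 × (0.707 × 6) = 547.2 N/mm → adequate.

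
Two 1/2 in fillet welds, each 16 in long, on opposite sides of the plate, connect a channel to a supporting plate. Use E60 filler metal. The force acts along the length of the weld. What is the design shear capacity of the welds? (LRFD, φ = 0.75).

E60XX → F_EXX = 60 ksi.
Effective throat t_e = 0.707 × 0.5 = 0.3535 in.
Total length L = 32 in; A_we = 0.3535 × 32 = 11.31 in².
F_nw = 0.6 F_EXX = 0.6 × 60 = 36 ksi.
φR_n = 0.75 × 36 × 11.31 = 305.4 kip.

φR_n ≈ 305 kip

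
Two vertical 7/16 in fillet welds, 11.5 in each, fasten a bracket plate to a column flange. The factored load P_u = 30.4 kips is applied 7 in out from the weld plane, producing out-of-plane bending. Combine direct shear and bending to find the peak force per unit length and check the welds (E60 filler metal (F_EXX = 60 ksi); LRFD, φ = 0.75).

L_w = 2 × 11.5 = 23 in; section modulus (unit throat) S = 2 × L²/6 = 44.08 in².
Direct shear f_v = P/L_w = 30.4/23 = 1.322 kip/in.
Moment M = P × e = 30.4 × 7 = 212.8 kip·in; bending f_b = M/S = 4.827 kip/in.
f_max = √(f_v² + f_b²) = √(1.322² + 4.827²) = 5.005 kip/in.
φr_n = 0.75 × 0.6 × 60 × (0.707 × 0.4375) = 8.351 kip/in → adequate.

f_max ≈ 5 kip/in; adequate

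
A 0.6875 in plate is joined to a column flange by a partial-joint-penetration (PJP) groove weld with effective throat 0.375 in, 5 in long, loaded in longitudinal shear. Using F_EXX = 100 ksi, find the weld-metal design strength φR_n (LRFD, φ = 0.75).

Effective throat (given) t_e = 0.375 in.
A_we = 0.375 × 5 = 1.875 in².
F_nw = 0.6 F_EXX = 60 ksi.
φR_n = 0.75 × 60 × 1.875 = 84.38 kips.

φR_n ≈ 84.4 kips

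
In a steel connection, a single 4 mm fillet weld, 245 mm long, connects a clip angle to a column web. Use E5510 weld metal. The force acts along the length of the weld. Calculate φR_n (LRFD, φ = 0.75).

φR_n ≈ 171 kN

E55XX → F_EXX = 550 MPa.
Effective throat t_e = 0.707 × 4 = 2.828 mm.
Total length L = 245 mm; A_we = 2.828 × 245 = 692.9 mm².
F_nw = 0.6 F_EXX = 0.6 × 550 = 330 MPa.
φR_n = 0.75 × 330 × 692.9 × 10⁻³ = 171.5 kN.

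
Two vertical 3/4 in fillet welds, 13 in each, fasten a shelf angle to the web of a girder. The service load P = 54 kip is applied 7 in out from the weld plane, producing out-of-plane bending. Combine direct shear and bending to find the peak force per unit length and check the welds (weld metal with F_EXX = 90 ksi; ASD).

L_w = 2 × 13 = 26 in; section modulus (unit throat) S = 2 × L²/6 = 56.33 in².
Direct shear f_v = P/L_w = 54/26 = 2.077 kip/in.
Moment M = P × e = 54 × 7 = 378 kip·in; bending f_b = M/S = 6.71 kip/in.
f_max = √(f_v² + f_b²) = √(2.077² + 6.71²) = 7.024 kip/in.
r_n/Ω = (1/2.0) × 0.6 × 90 × (0.707 × 0.75) = 14.32 kip/in → adequate.

f_max ≈ 7.02 kip/in; adequate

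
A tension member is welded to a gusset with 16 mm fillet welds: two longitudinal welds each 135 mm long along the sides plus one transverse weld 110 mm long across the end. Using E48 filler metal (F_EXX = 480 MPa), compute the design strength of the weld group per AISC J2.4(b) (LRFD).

φR_n ≈ 964 kN

t_e = 0.707 × 16 = 11.31 mm.
R_nwl = 0.6 × 480 × 11.31 × 270 × 10⁻³ = 879.6 kN (longitudinal, 2 welds).
R_nwt = 0.6 × 480 × 11.31 × 110 × 10⁻³ = 358.4 kN (transverse, base value).
(i) R_nwl + R_nwt = 1238 kN; (ii) 0.85 R_nwl + 1.5 R_nwt = 1285 kN.
R_n = max = 1285 kN [governs: (ii)]; φR_n = 963.9 kN.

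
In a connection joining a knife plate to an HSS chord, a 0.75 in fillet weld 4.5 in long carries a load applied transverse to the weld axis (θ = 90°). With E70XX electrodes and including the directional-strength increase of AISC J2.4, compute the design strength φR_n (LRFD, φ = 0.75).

φR_n ≈ 113 kips

E70XX → F_EXX = 70 ksi.
t_e = 0.707 × 0.75 = 0.5302 in; A_we = 0.5302 × 4.5 = 2.386 in².
Directional factor: 1.0 + 0.5 sin^1.5(90°) = 1.5.
F_nw = 0.6 × 70 × 1.5 = 63 ksi.
φR_n = 0.75 × 63 × 2.386 = 112.7 kips.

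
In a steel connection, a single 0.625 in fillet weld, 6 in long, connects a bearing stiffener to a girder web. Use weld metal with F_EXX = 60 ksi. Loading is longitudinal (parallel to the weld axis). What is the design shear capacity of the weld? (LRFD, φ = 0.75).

Effective throat t_e = 0.707 × 0.625 = 0.4419 in.
Total length L = 6 in; A_we = 0.4419 × 6 = 2.651 in².
F_nw = 0.6 F_EXX = 0.6 × 60 = 36 ksi.
φR_n = 0.75 × 36 × 2.651 = 71.58 kips.

φR_n ≈ 71.6 kips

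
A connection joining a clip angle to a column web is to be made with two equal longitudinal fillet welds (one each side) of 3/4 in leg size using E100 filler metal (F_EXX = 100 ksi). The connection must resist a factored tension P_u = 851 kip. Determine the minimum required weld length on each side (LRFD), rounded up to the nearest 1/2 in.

Throat t_e = 0.707 × 0.75 = 0.5302 in.
φr_n = 0.75 × 0.6 × 100 × 0.5302 = 23.86 kip/in.
L_req = P_u / φr_n = 851 / 23.86 = 35.66 in total.
Per side: 35.66 / 2 = 17.83 in.
Round up → use L = 18 in on each side.

L = 18 in on each side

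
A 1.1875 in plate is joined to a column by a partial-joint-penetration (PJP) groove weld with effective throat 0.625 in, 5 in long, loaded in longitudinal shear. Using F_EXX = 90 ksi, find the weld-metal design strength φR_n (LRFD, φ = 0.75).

Effective throat (given) t_e = 0.625 in.
A_we = 0.625 × 5 = 3.125 in².
F_nw = 0.6 F_EXX = 54 ksi.
φR_n = 0.75 × 54 × 3.125 = 126.6 kip.

φR_n ≈ 127 kip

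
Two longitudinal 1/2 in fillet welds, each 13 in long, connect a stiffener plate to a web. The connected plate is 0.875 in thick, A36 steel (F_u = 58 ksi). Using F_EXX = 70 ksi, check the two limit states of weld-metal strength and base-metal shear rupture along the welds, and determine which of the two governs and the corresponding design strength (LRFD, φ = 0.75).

φR_n ≈ 290 kip (weld metal governs)

t_e = 0.707 × 0.5 = 0.3535 in; L = 26 in.
Weld metal: φR_n = 0.75 × 0.6 × 70 × 0.3535 × 26 = 289.5 kip.
Base metal (shear rupture): φR_n = 0.75 × 0.6 × 58 × 0.875 × 26 = 593.8 kip.
Governing: weld metal.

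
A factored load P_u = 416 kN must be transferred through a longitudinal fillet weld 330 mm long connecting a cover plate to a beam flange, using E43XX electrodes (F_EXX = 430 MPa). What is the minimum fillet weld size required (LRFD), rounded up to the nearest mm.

Total weld length L = 330 mm.
Required throat t_e = P_u / (φ × 0.6 F_EXX × L) = 416 / (0.75 × 0.6 × 430 × 330 × 10⁻³) = 6.515 mm.
Required leg w = t_e / 0.707 = 9.215 mm → use 10 mm.

w = 10 mm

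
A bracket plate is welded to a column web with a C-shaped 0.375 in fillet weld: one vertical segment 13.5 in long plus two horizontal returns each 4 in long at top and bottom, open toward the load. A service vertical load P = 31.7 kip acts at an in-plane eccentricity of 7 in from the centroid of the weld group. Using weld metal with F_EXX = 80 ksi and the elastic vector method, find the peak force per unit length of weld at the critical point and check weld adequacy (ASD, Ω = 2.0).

Total weld length L_w = 21.5 in. Treat welds as unit-width lines.
Centroid: x̄ = 2×4×2 / 21.5 = 0.7442 in from the vertical weld.
Polar moment about centroid: J = I_x + I_y = [13.5³/12 + 2×4×6.75²] + [13.5×0.7442² + 2(4³/12 + 4×1.256²)] = 600.3 in³.
Direct shear f_v = P/L_w = 31.7 / 21.5 = 1.474 kip/in (vertical).
Torsion M = P·e = 31.7 × 7 = 221.9 kip·in.
Critical point at (x, y) = (3.256, 6.75) from centroid. f_tx = M·y/J = 2.495 kip/in; f_ty = M·x/J = 1.204 kip/in.
Resultant f_max = √[f_tx² + (f_v + f_ty)²] = √[2.495² + (1.474 + 1.204)²] = 3.66 kip/in.
Capacity per unit length: r_n/Ω = (1/2.0) × 0.6 × 80 × (0.707 × 0.375) = 6.363 kip/in.
3.66 ≤ 6.363 → adequate.

f_max ≈ 3.66 kip/in; adequate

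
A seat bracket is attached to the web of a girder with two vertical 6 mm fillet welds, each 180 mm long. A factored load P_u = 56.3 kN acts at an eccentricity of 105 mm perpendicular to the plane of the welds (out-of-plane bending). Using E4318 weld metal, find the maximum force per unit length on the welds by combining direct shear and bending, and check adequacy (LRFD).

f_max ≈ 569 N/mm; adequate

E43XX → F_EXX = 430 MPa.
L_w = 2 × 180 = 360 mm; section modulus (unit throat) S = 2 × L²/6 = 10800 mm².
Direct shear f_v = P/L_w = 56.3×10³/360 = 156.4 N/mm.
Moment M = P × e = 56.3×10³ × 105 = 5911500 N·mm; bending f_b = M/S = 547.4 N/mm.
f_max = √(f_v² + f_b²) = √(156.4² + 547.4²) = 569.3 N/mm.
φr_n = 0.75 × 0.6 × 430 × (0.707 × 6) = 820.8 N/mm → adequate.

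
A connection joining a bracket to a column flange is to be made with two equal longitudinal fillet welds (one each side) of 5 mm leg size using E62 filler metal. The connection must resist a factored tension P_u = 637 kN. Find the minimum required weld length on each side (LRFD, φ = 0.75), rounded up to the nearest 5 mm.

L = 325 mm on each side

E62XX → F_EXX = 620 MPa.
Throat t_e = 0.707 × 5 = 3.535 mm.
φr_n = 0.75 × 0.6 × 620 × 3.535 × 10⁻³ = 0.9863 kN/mm.
L_req = P_u / φr_n = 637 / 0.9863 = 645.9 mm total.
Per side: 645.9 / 2 = 322.9 mm.
Round up → use L = 325 mm on each side.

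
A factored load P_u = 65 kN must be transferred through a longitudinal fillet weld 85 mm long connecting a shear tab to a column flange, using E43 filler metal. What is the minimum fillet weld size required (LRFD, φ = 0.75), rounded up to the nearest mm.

E43XX → F_EXX = 430 MPa.
Total weld length L = 85 mm.
Required throat t_e = P_u / (φ × 0.6 F_EXX × L) = 65 / (0.75 × 0.6 × 430 × 85 × 10⁻³) = 3.952 mm.
Required leg w = t_e / 0.707 = 5.59 mm → use 6 mm.

w = 6 mm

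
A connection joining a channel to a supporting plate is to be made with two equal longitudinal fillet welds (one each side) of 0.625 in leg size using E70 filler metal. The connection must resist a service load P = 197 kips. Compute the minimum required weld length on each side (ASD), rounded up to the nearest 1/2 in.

E70XX → F_EXX = 70 ksi.
Throat t_e = 0.707 × 0.625 = 0.4419 in.
r_n/Ω = (0.6 × 70 × 0.4419) / 2.0 = 9.279 kip/in.
L_req = P / (r_n/Ω) = 197 / 9.279 = 21.23 in total.
Per side: 21.23 / 2 = 10.61 in.
Round up → use L = 11 in on each side.

L = 11 in on each side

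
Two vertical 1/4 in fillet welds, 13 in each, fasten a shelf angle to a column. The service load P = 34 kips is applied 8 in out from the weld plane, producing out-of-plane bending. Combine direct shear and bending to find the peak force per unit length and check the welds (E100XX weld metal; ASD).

E100XX → F_EXX = 100 ksi.
L_w = 2 × 13 = 26 in; section modulus (unit throat) S = 2 × L²/6 = 56.33 in².
Direct shear f_v = P/L_w = 34/26 = 1.308 kip/in.
Moment M = P × e = 34 × 8 = 272 kip·in; bending f_b = M/S = 4.828 kip/in.
f_max = √(f_v² + f_b²) = √(1.308² + 4.828²) = 5.002 kip/in.
r_n/Ω = (1/2.0) × 0.6 × 100 × (0.707 × 0.25) = 5.302 kip/in → adequate.

f_max ≈ 5 kip/in; adequate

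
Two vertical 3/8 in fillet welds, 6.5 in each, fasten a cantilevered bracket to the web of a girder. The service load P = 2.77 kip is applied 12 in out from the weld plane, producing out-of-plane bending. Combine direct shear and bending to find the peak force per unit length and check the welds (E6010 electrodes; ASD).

f_max ≈ 2.37 kip/in; adequate

E60XX → F_EXX = 60 ksi.
L_w = 2 × 6.5 = 13 in; section modulus (unit throat) S = 2 × L²/6 = 14.08 in².
Direct shear f_v = P/L_w = 2.77/13 = 0.2131 kip/in.
Moment M = P × e = 2.77 × 12 = 33.24 kip·in; bending f_b = M/S = 2.36 kip/in.
f_max = √(f_v² + f_b²) = √(0.2131² + 2.36²) = 2.37 kip/in.
r_n/Ω = (1/2.0) × 0.6 × 60 × (0.707 × 0.375) = 4.772 kip/in → adequate.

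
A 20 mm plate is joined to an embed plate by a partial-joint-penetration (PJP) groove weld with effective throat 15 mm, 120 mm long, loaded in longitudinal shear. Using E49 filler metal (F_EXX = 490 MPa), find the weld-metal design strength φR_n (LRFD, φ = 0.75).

φR_n ≈ 397 kN

Effective throat (given) t_e = 15 mm.
A_we = 15 × 120 = 1800 mm².
F_nw = 0.6 F_EXX = 294 MPa.
φR_n = 0.75 × 294 × 1800 × 10⁻³ = 396.9 kN.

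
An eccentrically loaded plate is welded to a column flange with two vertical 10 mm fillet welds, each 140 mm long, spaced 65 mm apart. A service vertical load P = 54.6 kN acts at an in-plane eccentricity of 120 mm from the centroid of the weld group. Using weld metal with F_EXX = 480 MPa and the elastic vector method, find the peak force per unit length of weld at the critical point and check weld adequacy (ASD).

f_max ≈ 774 N/mm; adequate

Total weld length L_w = 280 mm. Treat welds as unit-width lines.
Polar moment about centroid: J = 2[d³/12 + d(b/2)²] = 2[140³/12 + 140×32.5²] = 753100 mm³.
Direct shear f_v = P/L_w = 54.6×10³ / 280 = 195 N/mm (vertical).
Torsion M = P·e = 54.6×10³ × 120 = 6552000 N·mm.
Critical point at (x, y) = (32.5, 70) from centroid. f_tx = M·y/J = 609 N/mm; f_ty = M·x/J = 282.8 N/mm.
Resultant f_max = √[f_tx² + (f_v + f_ty)²] = √[609² + (195 + 282.8)²] = 774 N/mm.
Capacity per unit length: r_n/Ω = (1/2.0) × 0.6 × 480 × (0.707 × 10) = 1018 N/mm.
774 ≤ 1018 → adequate.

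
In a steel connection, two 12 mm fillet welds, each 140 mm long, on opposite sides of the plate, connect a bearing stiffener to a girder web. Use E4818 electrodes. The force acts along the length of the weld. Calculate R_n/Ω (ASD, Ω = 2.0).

R_n/Ω ≈ 342 kN

E48XX → F_EXX = 480 MPa.
Effective throat t_e = 0.707 × 12 = 8.484 mm.
Total length L = 280 mm; A_we = 8.484 × 280 = 2376 mm².
F_nw = 0.6 F_EXX = 0.6 × 480 = 288 MPa.
R_n = 288 × 2376 × 10⁻³ = 684.1 kN; R_n/Ω = 684.1/2.0 = 342.1 kN.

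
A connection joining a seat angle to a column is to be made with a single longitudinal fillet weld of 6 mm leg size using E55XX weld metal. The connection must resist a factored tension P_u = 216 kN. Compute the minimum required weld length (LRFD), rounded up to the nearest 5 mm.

L = 210 mm

E55XX → F_EXX = 550 MPa.
Throat t_e = 0.707 × 6 = 4.242 mm.
φr_n = 0.75 × 0.6 × 550 × 4.242 × 10⁻³ = 1.05 kN/mm.
L_req = P_u / φr_n = 216 / 1.05 = 205.7 mm total.
Round up → use L = 210 mm.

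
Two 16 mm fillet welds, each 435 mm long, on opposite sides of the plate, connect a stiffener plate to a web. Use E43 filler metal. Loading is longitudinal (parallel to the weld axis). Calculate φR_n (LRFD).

E43XX → F_EXX = 430 MPa.
Effective throat t_e = 0.707 × 16 = 11.31 mm.
Total length L = 870 mm; A_we = 11.31 × 870 = 9841 mm².
F_nw = 0.6 F_EXX = 0.6 × 430 = 258 MPa.
φR_n = 0.75 × 258 × 9841 × 10⁻³ = 1904 kN.

φR_n ≈ 1900 kN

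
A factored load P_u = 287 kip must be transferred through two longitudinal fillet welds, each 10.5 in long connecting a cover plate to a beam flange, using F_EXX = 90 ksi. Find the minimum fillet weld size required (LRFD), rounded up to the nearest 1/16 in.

w = 1/2 in

Total weld length L = 21 in.
Required throat t_e = P_u / (φ × 0.6 F_EXX × L) = 287 / (0.75 × 0.6 × 90 × 21) = 0.3374 in.
Required leg w = t_e / 0.707 = 0.4773 in → use 1/2 in.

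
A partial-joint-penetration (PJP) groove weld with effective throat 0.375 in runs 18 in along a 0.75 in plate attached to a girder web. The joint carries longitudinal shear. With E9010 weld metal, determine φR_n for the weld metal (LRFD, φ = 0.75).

φR_n ≈ 273 kips

E90XX → F_EXX = 90 ksi.
Effective throat (given) t_e = 0.375 in.
A_we = 0.375 × 18 = 6.75 in².
F_nw = 0.6 F_EXX = 54 ksi.
φR_n = 0.75 × 54 × 6.75 = 273.4 kips.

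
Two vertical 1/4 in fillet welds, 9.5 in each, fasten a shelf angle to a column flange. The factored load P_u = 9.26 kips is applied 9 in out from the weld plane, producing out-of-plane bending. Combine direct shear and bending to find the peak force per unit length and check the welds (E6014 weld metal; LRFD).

E60XX → F_EXX = 60 ksi.
L_w = 2 × 9.5 = 19 in; section modulus (unit throat) S = 2 × L²/6 = 30.08 in².
Direct shear f_v = P/L_w = 9.26/19 = 0.4874 kip/in.
Moment M = P × e = 9.26 × 9 = 83.34 kip·in; bending f_b = M/S = 2.77 kip/in.
f_max = √(f_v² + f_b²) = √(0.4874² + 2.77²) = 2.813 kip/in.
φr_n = 0.75 × 0.6 × 60 × (0.707 × 0.25) = 4.772 kip/in → adequate.

f_max ≈ 2.81 kip/in; adequate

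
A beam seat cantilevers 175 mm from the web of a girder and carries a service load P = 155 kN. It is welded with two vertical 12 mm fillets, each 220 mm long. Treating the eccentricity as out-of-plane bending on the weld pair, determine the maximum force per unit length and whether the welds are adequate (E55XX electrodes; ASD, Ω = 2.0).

E55XX → F_EXX = 550 MPa.
L_w = 2 × 220 = 440 mm; section modulus (unit throat) S = 2 × L²/6 = 16130 mm².
Direct shear f_v = P/L_w = 155×10³/440 = 352.3 N/mm.
Moment M = P × e = 155×10³ × 175 = 27125000 N·mm; bending f_b = M/S = 1681 N/mm.
f_max = √(f_v² + f_b²) = √(352.3² + 1681²) = 1718 N/mm.
r_n/Ω = (1/2.0) × 0.6 × 550 × (0.707 × 12) = 1400 N/mm → NOT adequate.

f_max ≈ 1720 N/mm; NOT adequate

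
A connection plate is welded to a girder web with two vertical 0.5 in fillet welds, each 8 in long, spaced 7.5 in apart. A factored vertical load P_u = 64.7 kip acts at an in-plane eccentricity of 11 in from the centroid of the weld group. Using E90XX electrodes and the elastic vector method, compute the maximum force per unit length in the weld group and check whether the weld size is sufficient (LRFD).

E90XX → F_EXX = 90 ksi.
Total weld length L_w = 16 in. Treat welds as unit-width lines.
Polar moment about centroid: J = 2[d³/12 + d(b/2)²] = 2[8³/12 + 8×3.75²] = 310.3 in³.
Direct shear f_v = P/L_w = 64.7 / 16 = 4.044 kip/in (vertical).
Torsion M = P·e = 64.7 × 11 = 711.7 kip·in.
Critical point at (x, y) = (3.75, 4) from centroid. f_tx = M·y/J = 9.173 kip/in; f_ty = M·x/J = 8.6 kip/in.
Resultant f_max = √[f_tx² + (f_v + f_ty)²] = √[9.173² + (4.044 + 8.6)²] = 15.62 kip/in.
Capacity per unit length: φr_n = 0.75 × 0.6 × 90 × (0.707 × 0.5) = 14.32 kip/in.
15.62 > 14.32 → NOT adequate.

f_max ≈ 15.6 kip/in; NOT adequate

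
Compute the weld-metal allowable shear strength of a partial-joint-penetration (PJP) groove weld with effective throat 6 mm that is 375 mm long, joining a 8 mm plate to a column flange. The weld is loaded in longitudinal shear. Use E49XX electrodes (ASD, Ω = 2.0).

R_n/Ω ≈ 331 kN

E49XX → F_EXX = 490 MPa.
Effective throat (given) t_e = 6 mm.
A_we = 6 × 375 = 2250 mm².
F_nw = 0.6 F_EXX = 294 MPa.
R_n/Ω = (294 × 2250) / 2.0 × 10⁻³ = 330.8 kN.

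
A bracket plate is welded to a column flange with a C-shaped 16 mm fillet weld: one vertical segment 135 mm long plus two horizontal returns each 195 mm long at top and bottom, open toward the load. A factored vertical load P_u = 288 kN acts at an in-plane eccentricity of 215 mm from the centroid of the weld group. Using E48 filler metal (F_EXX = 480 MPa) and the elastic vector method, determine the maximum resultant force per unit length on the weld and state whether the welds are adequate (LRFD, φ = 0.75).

Total weld length L_w = 525 mm. Treat welds as unit-width lines.
Centroid: x̄ = 2×195×97.5 / 525 = 72.43 mm from the vertical weld.
Polar moment about centroid: J = I_x + I_y = [135³/12 + 2×195×67.5²] + [135×72.43² + 2(195³/12 + 195×25.07²)] = 4171000 mm³.
Direct shear f_v = P/L_w = 288×10³ / 525 = 548.6 N/mm (vertical).
Torsion M = P·e = 288×10³ × 215 = 61920000 N·mm.
Critical point at (x, y) = (122.6, 67.5) from centroid. f_tx = M·y/J = 1002 N/mm; f_ty = M·x/J = 1820 N/mm.
Resultant f_max = √[f_tx² + (f_v + f_ty)²] = √[1002² + (548.6 + 1820)²] = 2571 N/mm.
Capacity per unit length: φr_n = 0.75 × 0.6 × 480 × (0.707 × 16) = 2443 N/mm.
2571 > 2443 → NOT adequate.

f_max ≈ 2570 N/mm; NOT adequate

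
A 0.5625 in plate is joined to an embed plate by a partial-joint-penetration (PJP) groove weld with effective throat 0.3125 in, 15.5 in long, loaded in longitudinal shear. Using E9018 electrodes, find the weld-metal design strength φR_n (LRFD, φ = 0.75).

E90XX → F_EXX = 90 ksi.
Effective throat (given) t_e = 0.3125 in.
A_we = 0.3125 × 15.5 = 4.844 in².
F_nw = 0.6 F_EXX = 54 ksi.
φR_n = 0.75 × 54 × 4.844 = 196.2 kip.

φR_n ≈ 196 kip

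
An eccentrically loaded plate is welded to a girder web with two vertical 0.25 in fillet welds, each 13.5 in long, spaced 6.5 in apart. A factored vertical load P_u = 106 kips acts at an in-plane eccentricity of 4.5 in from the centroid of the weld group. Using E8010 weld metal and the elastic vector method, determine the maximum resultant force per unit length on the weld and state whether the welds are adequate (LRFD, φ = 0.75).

f_max ≈ 7.7 kip/in; NOT adequate

E80XX → F_EXX = 80 ksi.
Total weld length L_w = 27 in. Treat welds as unit-width lines.
Polar moment about centroid: J = 2[d³/12 + d(b/2)²] = 2[13.5³/12 + 13.5×3.25²] = 695.2 in³.
Direct shear f_v = P/L_w = 106 / 27 = 3.926 kip/in (vertical).
Torsion M = P·e = 106 × 4.5 = 477 kip·in.
Critical point at (x, y) = (3.25, 6.75) from centroid. f_tx = M·y/J = 4.631 kip/in; f_ty = M·x/J = 2.23 kip/in.
Resultant f_max = √[f_tx² + (f_v + f_ty)²] = √[4.631² + (3.926 + 2.23)²] = 7.703 kip/in.
Capacity per unit length: φr_n = 0.75 × 0.6 × 80 × (0.707 × 0.25) = 6.363 kip/in.
7.703 > 6.363 → NOT adequate.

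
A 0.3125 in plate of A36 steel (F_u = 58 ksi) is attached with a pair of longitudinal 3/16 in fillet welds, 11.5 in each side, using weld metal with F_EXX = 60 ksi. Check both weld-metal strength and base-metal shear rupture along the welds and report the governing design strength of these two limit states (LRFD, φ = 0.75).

t_e = 0.707 × 0.1875 = 0.1326 in; L = 23 in.
Weld metal: φR_n = 0.75 × 0.6 × 60 × 0.1326 × 23 = 82.32 kips.
Base metal (shear rupture): φR_n = 0.75 × 0.6 × 58 × 0.3125 × 23 = 187.6 kips.
Governing: weld metal.

φR_n ≈ 82.3 kips (weld metal governs)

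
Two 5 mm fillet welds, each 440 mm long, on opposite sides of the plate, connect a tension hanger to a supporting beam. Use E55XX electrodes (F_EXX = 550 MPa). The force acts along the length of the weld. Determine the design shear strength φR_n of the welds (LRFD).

Effective throat t_e = 0.707 × 5 = 3.535 mm.
Total length L = 880 mm; A_we = 3.535 × 880 = 3111 mm².
F_nw = 0.6 F_EXX = 0.6 × 550 = 330 MPa.
φR_n = 0.75 × 330 × 3111 × 10⁻³ = 769.9 kN.

φR_n ≈ 770 kN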